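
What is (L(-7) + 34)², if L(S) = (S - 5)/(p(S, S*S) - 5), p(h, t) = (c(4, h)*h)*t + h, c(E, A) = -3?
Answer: 132756484/114921 ≈ 1155.2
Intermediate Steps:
p(h, t) = h - 3*h*t (p(h, t) = (-3*h)*t + h = -3*h*t + h = h - 3*h*t)
L(S) = (-5 + S)/(-5 + S*(1 - 3*S²)) (L(S) = (S - 5)/(S*(1 - 3*S*S) - 5) = (-5 + S)/(S*(1 - 3*S²) - 5) = (-5 + S)/(-5 + S*(1 - 3*S²)))
(L(-7) + 34)² = ((5 - 1*(-7))/(5 - 1*(-7) + 3*(-7)³) + 34)² = ((5 + 7)/(5 + 7 + 3*(-343)) + 34)² = (12/(5 + 7 - 1029) + 34)² = (12/(-1017) + 34)² = (-1/1017*12 + 34)² = (-4/339 + 34)² = (11522/339)² = 132756484/114921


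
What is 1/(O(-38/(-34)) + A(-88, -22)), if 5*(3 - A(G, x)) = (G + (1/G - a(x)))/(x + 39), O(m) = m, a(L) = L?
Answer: 7480/36609 ≈ 0.20432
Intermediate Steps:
A(G, x) = 3 - (G + 1/G - x)/(5*(39 + x)) (A(G, x) = 3 - (G + (1/G - x))/(5*(x + 39)) = 3 - (G + 1/G - x)/(5*(39 + x)))
1/(O(-38/(-34)) + A(-88, -22)) = 1/(-38/(-34) + (⅕)*(-1 - 1*(-88)² + 585*(-88) + 16*(-88)*(-22))/(-88*(39 - 22))) = 1/(-38*(-1/34) + (⅕)*(-1/88)*(-1 - 1*7744 - 51480 + 30976)/17) = 1/(19/17 + (⅕)*(-1/88)*(1/17)*(-1 - 7744 - 51480 + 30976)) = 1/(19/17 + (⅕)*(-1/88)*(1/17)*(-28249)) = 1/(19/17 + 28249/7480) = 1/(36609/7480) = 7480/36609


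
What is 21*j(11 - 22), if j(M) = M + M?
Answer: -462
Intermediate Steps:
j(M) = 2*M
21*j(11 - 22) = 21*(2*(11 - 22)) = 21*(2*(-11)) = 21*(-22) = -462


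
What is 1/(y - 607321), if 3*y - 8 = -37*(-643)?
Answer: -1/599388 ≈ -1.6684e-6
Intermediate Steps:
y = 7933 (y = 8/3 + (-37*(-643))/3 = 8/3 + (⅓)*23791 = 8/3 + 23791/3 = 7933)
1/(y - 607321) = 1/(7933 - 607321) = 1/(-599388) = -1/599388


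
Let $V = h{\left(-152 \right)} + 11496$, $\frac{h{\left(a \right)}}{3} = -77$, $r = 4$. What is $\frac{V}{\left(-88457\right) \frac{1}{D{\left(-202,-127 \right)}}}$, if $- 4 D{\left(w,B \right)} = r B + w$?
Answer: $- \frac{3999075}{176914} \approx -22.605$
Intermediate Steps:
$h{\left(a \right)} = -231$ ($h{\left(a \right)} = 3 \left(-77\right) = -231$)
$D{\left(w,B \right)} = - B - \frac{w}{4}$ ($D{\left(w,B \right)} = - \frac{4 B + w}{4} = - \frac{w + 4 B}{4} = - B - \frac{w}{4}$)
$V = 11265$ ($V = -231 + 11496 = 11265$)
$\frac{V}{\left(-88457\right) \frac{1}{D{\left(-202,-127 \right)}}} = \frac{11265}{\left(-88457\right) \frac{1}{\left(-1\right) \left(-127\right) - - \frac{101}{2}}} = \frac{11265}{\left(-88457\right) \frac{1}{127 + \frac{101}{2}}} = \frac{11265}{\left(-88457\right) \frac{1}{\frac{355}{2}}} = \frac{11265}{\left(-88457\right) \frac{2}{355}} = \frac{11265}{- \frac{176914}{355}} = 11265 \left(- \frac{355}{176914}\right) = - \frac{3999075}{176914}$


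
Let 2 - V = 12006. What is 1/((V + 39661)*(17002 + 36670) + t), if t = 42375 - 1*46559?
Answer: 1/1484402320 ≈ 6.7367e-10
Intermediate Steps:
V = -12004 (V = 2 - 1*12006 = 2 - 12006 = -12004)
t = -4184 (t = 42375 - 46559 = -4184)
1/((V + 39661)*(17002 + 36670) + t) = 1/((-12004 + 39661)*(17002 + 36670) - 4184) = 1/(27657*53672 - 4184) = 1/(1484406504 - 4184) = 1/1484402320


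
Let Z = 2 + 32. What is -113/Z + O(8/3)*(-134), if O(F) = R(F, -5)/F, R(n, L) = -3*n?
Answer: 13555/34 ≈ 398.68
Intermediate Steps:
Z = 34
O(F) = -3 (O(F) = (-3*F)/F = -3)
-113/Z + O(8/3)*(-134) = -113/34 - 3*(-134) = -113*1/34 + 402 = -113/34 + 402 = 13555/34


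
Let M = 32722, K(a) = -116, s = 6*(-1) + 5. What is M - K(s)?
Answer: 32838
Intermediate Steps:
s = -1 (s = -6 + 5 = -1)
M - K(s) = 32722 - 1*(-116) = 32722 + 116 = 32838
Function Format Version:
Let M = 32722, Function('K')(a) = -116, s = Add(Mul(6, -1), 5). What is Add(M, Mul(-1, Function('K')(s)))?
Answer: 32838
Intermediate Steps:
s = -1 (s = Add(-6, 5) = -1)
Add(M, Mul(-1, Function('K')(s))) = Add(32722, Mul(-1, -116)) = Add(32722, 116) = 32838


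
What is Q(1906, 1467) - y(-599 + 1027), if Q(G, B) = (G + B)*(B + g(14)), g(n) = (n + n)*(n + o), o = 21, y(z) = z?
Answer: 8253303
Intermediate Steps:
g(n) = 2*n*(21 + n) (g(n) = (n + n)*(n + 21) = (2*n)*(21 + n) = 2*n*(21 + n))
Q(G, B) = (980 + B)*(B + G) (Q(G, B) = (G + B)*(B + 2*14*(21 + 14)) = (B + G)*(B + 2*14*35) = (B + G)*(B + 980) = (B + G)*(980 + B) = (980 + B)*(B + G))
Q(1906, 1467) - y(-599 + 1027) = (1467**2 + 980*1467 + 980*1906 + 1467*1906) - (-599 + 1027) = (2152089 + 1437660 + 1867880 + 2796102) - 1*428 = 8253731 - 428 = 8253303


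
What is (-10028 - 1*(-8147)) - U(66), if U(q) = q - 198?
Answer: -1749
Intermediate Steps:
U(q) = -198 + q
(-10028 - 1*(-8147)) - U(66) = (-10028 - 1*(-8147)) - (-198 + 66) = (-10028 + 8147) - 1*(-132) = -1881 + 132 = -1749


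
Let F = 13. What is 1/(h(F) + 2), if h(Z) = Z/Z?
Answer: 1/3 ≈ 0.33333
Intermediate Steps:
h(Z) = 1
1/(h(F) + 2) = 1/(1 + 2) = 1/3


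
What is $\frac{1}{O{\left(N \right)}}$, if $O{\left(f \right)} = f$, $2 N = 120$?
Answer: $\frac{1}{60} \approx 0.016667$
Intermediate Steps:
$N = 60$ ($N = \frac{1}{2} \cdot 120 = 60$)
$\frac{1}{O{\left(N \right)}} = \frac{1}{60}$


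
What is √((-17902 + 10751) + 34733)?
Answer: √27582 ≈ 166.08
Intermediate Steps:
√((-17902 + 10751) + 34733) = √(-7151 + 34733) = √27582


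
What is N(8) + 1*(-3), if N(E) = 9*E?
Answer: 69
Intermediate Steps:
N(8) + 1*(-3) = 9*8 + 1*(-3) = 72 - 3 = 69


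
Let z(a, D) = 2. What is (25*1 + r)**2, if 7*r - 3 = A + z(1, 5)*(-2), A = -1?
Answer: 29929/49 ≈ 610.80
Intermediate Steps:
r = -2/7 (r = 3/7 + (-1 + 2*(-2))/7 = 3/7 + (-1 - 4)/7 = 3/7 + (1/7)*(-5) = 3/7 - 5/7 = -2/7 ≈ -0.28571)
(25*1 + r)**2 = (25*1 - 2/7)**2 = (25 - 2/7)**2 = (173/7)**2 = 29929/49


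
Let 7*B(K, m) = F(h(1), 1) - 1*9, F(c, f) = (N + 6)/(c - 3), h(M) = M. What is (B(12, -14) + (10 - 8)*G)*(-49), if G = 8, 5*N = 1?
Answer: -6993/10 ≈ -699.30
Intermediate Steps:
N = 1/5 (N = (1/5)*1 = 1/5 ≈ 0.20000)
F(c, f) = 31/(5*(-3 + c)) (F(c, f) = (1/5 + 6)/(c - 3) = 31/(5*(-3 + c)))
B(K, m) = -121/70 (B(K, m) = (31/(5*(-3 + 1)) - 1*9)/7 = ((31/5)/(-2) - 9)/7 = ((31/5)*(-1/2) - 9)/7 = (-31/10 - 9)/7 = (1/7)*(-121/10) = -121/70)
(B(12, -14) + (10 - 8)*G)*(-49) = (-121/70 + (10 - 8)*8)*(-49) = (-121/70 + 2*8)*(-49) = (-121/70 + 16)*(-49) = (999/70)*(-49) = -6993/10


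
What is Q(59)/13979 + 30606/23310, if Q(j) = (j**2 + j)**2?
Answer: 6965224697/7758345 ≈ 897.77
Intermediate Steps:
Q(j) = (j + j**2)**2
Q(59)/13979 + 30606/23310 = (59**2*(1 + 59)**2)/13979 + 30606/23310 = (3481*60**2)*(1/13979) + 30606*(1/23310) = (3481*3600)*(1/13979) + 5101/3885 = 12531600*(1/13979) + 5101/3885 = 12531600/13979 + 5101/3885 = 6965224697/7758345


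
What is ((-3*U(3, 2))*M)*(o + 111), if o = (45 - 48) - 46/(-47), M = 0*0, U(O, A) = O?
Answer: 0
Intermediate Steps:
M = 0
o = -95/47 (o = -3 - 46*(-1/47) = -3 + 46/47 = -95/47 ≈ -2.0213)
((-3*U(3, 2))*M)*(o + 111) = (-3*3*0)*(-95/47 + 111) = -9*0*(5122/47) = 0*(5122/47) = 0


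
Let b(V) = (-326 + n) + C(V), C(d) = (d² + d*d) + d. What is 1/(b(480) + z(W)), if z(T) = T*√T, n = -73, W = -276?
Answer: 51209/23603591193 + 184*I*√69/70810773579 ≈ 2.1695e-6 + 2.1585e-8*I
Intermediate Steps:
C(d) = d + 2*d² (C(d) = (d² + d²) + d = 2*d² + d = d + 2*d²)
b(V) = -399 + V*(1 + 2*V) (b(V) = (-326 - 73) + V*(1 + 2*V) = -399 + V*(1 + 2*V))
z(T) = T^(3/2)
1/(b(480) + z(W)) = 1/((-399 + 480*(1 + 2*480)) + (-276)^(3/2)) = 1/((-399 + 480*(1 + 960)) - 552*I*√69) = 1/((-399 + 480*961) - 552*I*√69) = 1/((-399 + 461280) - 552*I*√69) = 1/(460881 - 552*I*√69)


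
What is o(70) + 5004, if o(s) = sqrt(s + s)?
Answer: 5004 + 2*sqrt(35) ≈ 5015.8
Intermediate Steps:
o(s) = sqrt(2)*sqrt(s) (o(s) = sqrt(2*s) = sqrt(2)*sqrt(s))
o(70) + 5004 = sqrt(2)*sqrt(70) + 5004 = 2*sqrt(35) + 5004 = 5004 + 2*sqrt(35)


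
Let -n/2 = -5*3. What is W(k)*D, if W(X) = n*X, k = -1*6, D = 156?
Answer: -28080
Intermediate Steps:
n = 30 (n = -(-10)*3 = -2*(-15) = 30)
k = -6
W(X) = 30*X
W(k)*D = (30*(-6))*156 = -180*156 = -28080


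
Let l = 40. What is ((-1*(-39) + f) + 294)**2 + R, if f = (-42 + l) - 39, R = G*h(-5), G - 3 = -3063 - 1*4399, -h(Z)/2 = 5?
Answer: 159854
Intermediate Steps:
h(Z) = -10 (h(Z) = -2*5 = -10)
G = -7459 (G = 3 + (-3063 - 1*4399) = 3 + (-3063 - 4399) = 3 - 7462 = -7459)
R = 74590 (R = -7459*(-10) = 74590)
f = -41 (f = (-42 + 40) - 39 = -2 - 39 = -41)
((-1*(-39) + f) + 294)**2 + R = ((-1*(-39) - 41) + 294)**2 + 74590 = ((39 - 41) + 294)**2 + 74590 = (-2 + 294)**2 + 74590 = 292**2 + 74590 = 85264 + 74590 = 159854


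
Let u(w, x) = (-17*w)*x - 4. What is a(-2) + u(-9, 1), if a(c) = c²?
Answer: 153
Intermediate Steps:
u(w, x) = -4 - 17*w*x (u(w, x) = -17*w*x - 4 = -4 - 17*w*x)
a(-2) + u(-9, 1) = (-2)² + (-4 - 17*(-9)*1) = 4 + (-4 + 153) = 4 + 149 = 153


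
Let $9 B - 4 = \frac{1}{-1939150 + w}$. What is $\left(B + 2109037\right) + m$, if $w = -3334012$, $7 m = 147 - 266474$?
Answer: $\frac{688002186099385}{332209206} \approx 2.071 \cdot 10^{6}$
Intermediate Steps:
$m = - \frac{266327}{7}$ ($m = \frac{147 - 266474}{7} = \frac{1}{7} \left(-266327\right) = - \frac{266327}{7} \approx -38047.0$)
$B = \frac{21092647}{47458458}$ ($B = \frac{4}{9} + \frac{1}{9 \left(-1939150 - 3334012\right)} = \frac{4}{9} + \frac{1}{9 \left(-5273162\right)} = \frac{4}{9} + \frac{1}{9} \left(- \frac{1}{5273162}\right) = \frac{4}{9} - \frac{1}{47458458} = \frac{21092647}{47458458} \approx 0.44444$)
$\left(B + 2109037\right) + m = \left(\frac{21092647}{47458458} + 2109037\right) - \frac{266327}{7} = \frac{100091664977593}{47458458} - \frac{266327}{7} = \frac{688002186099385}{332209206}$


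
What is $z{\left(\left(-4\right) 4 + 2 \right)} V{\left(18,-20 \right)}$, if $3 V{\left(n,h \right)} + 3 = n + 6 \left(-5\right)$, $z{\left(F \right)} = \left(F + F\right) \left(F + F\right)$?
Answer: $-3920$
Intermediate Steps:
$z{\left(F \right)} = 4 F^{2}$ ($z{\left(F \right)} = 2 F 2 F = 4 F^{2}$)
$V{\left(n,h \right)} = -11 + \frac{n}{3}$ ($V{\left(n,h \right)} = -1 + \frac{n + 6 \left(-5\right)}{3} = -1 + \frac{n - 30}{3} = -1 + \frac{-30 + n}{3} = -1 + \left(-10 + \frac{n}{3}\right) = -11 + \frac{n}{3}$)
$z{\left(\left(-4\right) 4 + 2 \right)} V{\left(18,-20 \right)} = 4 \left(\left(-4\right) 4 + 2\right)^{2} \left(-11 + \frac{1}{3} \cdot 18\right) = 4 \left(-16 + 2\right)^{2} \left(-11 + 6\right) = 4 \left(-14\right)^{2} \left(-5\right) = 4 \cdot 196 \left(-5\right) = 784 \left(-5\right) = -3920$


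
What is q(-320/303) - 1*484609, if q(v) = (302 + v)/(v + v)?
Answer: -155120473/320 ≈ -4.8475e+5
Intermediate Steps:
q(v) = (302 + v)/(2*v) (q(v) = (302 + v)/((2*v)) = (302 + v)*(1/(2*v)) = (302 + v)/(2*v))
q(-320/303) - 1*484609 = (302 - 320/303)/(2*((-320/303))) - 1*484609 = (302 - 320*1/303)/(2*((-320*1/303))) - 484609 = (302 - 320/303)/(2*(-320/303)) - 484609 = (½)*(-303/320)*(91186/303) - 484609 = -45593/320 - 484609 = -155120473/320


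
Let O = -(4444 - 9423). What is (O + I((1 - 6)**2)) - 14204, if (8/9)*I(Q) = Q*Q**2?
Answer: 66825/8 ≈ 8353.1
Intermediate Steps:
O = 4979 (O = -1*(-4979) = 4979)
I(Q) = 9*Q**3/8 (I(Q) = 9*(Q*Q**2)/8 = 9*Q**3/8)
(O + I((1 - 6)**2)) - 14204 = (4979 + 9*((1 - 6)**2)**3/8) - 14204 = (4979 + 9*((-5)**2)**3/8) - 14204 = (4979 + (9/8)*25**3) - 14204 = (4979 + (9/8)*15625) - 14204 = (4979 + 140625/8) - 14204 = 180457/8 - 14204 = 66825/8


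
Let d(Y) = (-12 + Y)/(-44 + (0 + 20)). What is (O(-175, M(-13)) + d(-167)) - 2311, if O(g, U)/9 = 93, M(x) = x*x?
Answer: -35197/24 ≈ -1466.5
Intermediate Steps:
M(x) = x²
O(g, U) = 837 (O(g, U) = 9*93 = 837)
d(Y) = ½ - Y/24 (d(Y) = (-12 + Y)/(-44 + 20) = (-12 + Y)/(-24) = (-12 + Y)*(-1/24) = ½ - Y/24)
(O(-175, M(-13)) + d(-167)) - 2311 = (837 + (½ - 1/24*(-167))) - 2311 = (837 + (½ + 167/24)) - 2311 = (837 + 179/24) - 2311 = 20267/24 - 2311 = -35197/24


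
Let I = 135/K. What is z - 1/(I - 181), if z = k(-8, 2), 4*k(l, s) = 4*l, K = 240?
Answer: -23080/2887 ≈ -7.9945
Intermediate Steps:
k(l, s) = l (k(l, s) = (4*l)/4 = l)
z = -8
I = 9/16 (I = 135/240 = 135*(1/240) = 9/16 ≈ 0.56250)
z - 1/(I - 181) = -8 - 1/(9/16 - 181) = -8 - 1/(-2887/16) = -8 - 1*(-16/2887) = -8 + 16/2887 = -23080/2887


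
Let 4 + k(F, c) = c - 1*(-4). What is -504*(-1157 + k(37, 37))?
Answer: 564480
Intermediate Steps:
k(F, c) = c (k(F, c) = -4 + (c - 1*(-4)) = -4 + (c + 4) = -4 + (4 + c) = c)
-504*(-1157 + k(37, 37)) = -504*(-1157 + 37) = -504*(-1120) = 564480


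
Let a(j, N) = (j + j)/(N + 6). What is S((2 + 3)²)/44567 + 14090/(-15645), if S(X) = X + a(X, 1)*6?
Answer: -125377481/139450143 ≈ -0.89909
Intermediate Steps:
a(j, N) = 2*j/(6 + N) (a(j, N) = (2*j)/(6 + N) = 2*j/(6 + N))
S(X) = 19*X/7 (S(X) = X + (2*X/(6 + 1))*6 = X + (2*X/7)*6 = X + 12*X/7 = 19*X/7)
S((2 + 3)²)/44567 + 14090/(-15645) = (19*(2 + 3)²/7)/44567 + 14090/(-15645) = ((19/7)*5²)*(1/44567) + 14090*(-1/15645) = ((19/7)*25)*(1/44567) - 2818/3129 = (475/7)*(1/44567) - 2818/3129 = 475/311969 - 2818/3129 = -125377481/139450143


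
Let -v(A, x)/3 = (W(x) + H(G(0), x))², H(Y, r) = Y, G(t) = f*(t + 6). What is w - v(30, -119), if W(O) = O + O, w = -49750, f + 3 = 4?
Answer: 111722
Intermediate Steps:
f = 1 (f = -3 + 4 = 1)
W(O) = 2*O
G(t) = 6 + t (G(t) = 1*(t + 6) = 1*(6 + t) = 6 + t)
v(A, x) = -3*(6 + 2*x)² (v(A, x) = -3*(2*x + (6 + 0))² = -3*(2*x + 6)² = -3*(6 + 2*x)²)
w - v(30, -119) = -49750 - (-12)*(3 - 119)² = -49750 - (-12)*(-116)² = -49750 - (-12)*13456 = -49750 - 1*(-161472) = -49750 + 161472 = 111722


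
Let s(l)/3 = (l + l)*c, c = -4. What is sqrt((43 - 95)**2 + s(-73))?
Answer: 2*sqrt(1114) ≈ 66.753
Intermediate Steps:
s(l) = -24*l (s(l) = 3*((l + l)*(-4)) = 3*((2*l)*(-4)) = 3*(-8*l) = -24*l)
sqrt((43 - 95)**2 + s(-73)) = sqrt((43 - 95)**2 - 24*(-73)) = sqrt((-52)**2 + 1752) = sqrt(2704 + 1752) = sqrt(4456) = 2*sqrt(1114)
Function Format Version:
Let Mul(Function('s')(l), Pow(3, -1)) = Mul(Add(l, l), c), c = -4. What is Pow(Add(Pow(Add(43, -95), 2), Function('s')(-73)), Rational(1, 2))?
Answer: Mul(2, Pow(1114, Rational(1, 2))) ≈ 66.753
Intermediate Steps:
Function('s')(l) = Mul(-24, l) (Function('s')(l) = Mul(3, Mul(Add(l, l), -4)) = Mul(3, Mul(Mul(2, l), -4)) = Mul(3, Mul(-8, l)) = Mul(-24, l))
Pow(Add(Pow(Add(43, -95), 2), Function('s')(-73)), Rational(1, 2)) = Pow(Add(Pow(Add(43, -95), 2), Mul(-24, -73)), Rational(1, 2)) = Pow(Add(Pow(-52, 2), 1752), Rational(1, 2)) = Pow(Add(2704, 1752), Rational(1, 2)) = Pow(4456, Rational(1, 2)) = Mul(2, Pow(1114, Rational(1, 2)))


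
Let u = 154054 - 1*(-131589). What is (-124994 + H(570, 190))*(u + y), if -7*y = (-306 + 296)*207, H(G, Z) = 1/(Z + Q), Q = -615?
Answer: -106328357370521/2975 ≈ -3.5741e+10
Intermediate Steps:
u = 285643 (u = 154054 + 131589 = 285643)
H(G, Z) = 1/(-615 + Z) (H(G, Z) = 1/(Z - 615) = 1/(-615 + Z))
y = 2070/7 (y = -(-306 + 296)*207/7 = -(-10)*207/7 = -1/7*(-2070) = 2070/7 ≈ 295.71)
(-124994 + H(570, 190))*(u + y) = (-124994 + 1/(-615 + 190))*(285643 + 2070/7) = (-124994 + 1/(-425))*(2001571/7) = (-124994 - 1/425)*(2001571/7) = -53122451/425*2001571/7 = -106328357370521/2975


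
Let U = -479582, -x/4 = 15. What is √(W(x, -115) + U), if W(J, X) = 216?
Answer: I*√479366 ≈ 692.36*I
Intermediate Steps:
x = -60 (x = -4*15 = -60)
√(W(x, -115) + U) = √(216 - 479582) = √(-479366) = I*√479366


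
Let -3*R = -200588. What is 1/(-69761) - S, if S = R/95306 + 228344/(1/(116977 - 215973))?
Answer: 225440246448244491883/9972962799 ≈ 2.2605e+10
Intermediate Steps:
R = 200588/3 (R = -1/3*(-200588) = 200588/3 ≈ 66863.)
S = -3231608584284122/142959 (S = (200588/3)/95306 + 228344/(1/(116977 - 215973)) = (200588/3)*(1/95306) + 228344/(1/(-98996)) = 100294/142959 + 228344/(-1/98996) = 100294/142959 + 228344*(-98996) = 100294/142959 - 22605142624 = -3231608584284122/142959 ≈ -2.2605e+10)
1/(-69761) - S = 1/(-69761) - 1*(-3231608584284122/142959) = -1/69761 + 3231608584284122/142959 = 225440246448244491883/9972962799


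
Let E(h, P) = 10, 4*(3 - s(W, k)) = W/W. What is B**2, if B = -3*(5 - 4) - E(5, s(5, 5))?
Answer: 169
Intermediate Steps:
s(W, k) = 11/4 (s(W, k) = 3 - W/(4*W) = 3 - 1/4*1 = 3 - 1/4 = 11/4)
B = -13 (B = -3*(5 - 4) - 1*10 = -3*1 - 10 = -3 - 10 = -13)
B**2 = (-13)**2 = 169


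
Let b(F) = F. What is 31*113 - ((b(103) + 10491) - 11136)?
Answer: 4045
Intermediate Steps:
31*113 - ((b(103) + 10491) - 11136) = 31*113 - ((103 + 10491) - 11136) = 3503 - (10594 - 11136) = 3503 - 1*(-542) = 3503 + 542 = 4045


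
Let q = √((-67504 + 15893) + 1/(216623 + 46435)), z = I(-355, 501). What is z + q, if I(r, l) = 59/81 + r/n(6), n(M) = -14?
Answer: 29581/1134 + I*√3571455980744346/263058 ≈ 26.086 + 227.18*I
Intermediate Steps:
I(r, l) = 59/81 - r/14 (I(r, l) = 59/81 + r/(-14) = 59*(1/81) + r*(-1/14) = 59/81 - r/14)
z = 29581/1134 (z = 59/81 - 1/14*(-355) = 59/81 + 355/14 = 29581/1134 ≈ 26.086)
q = I*√3571455980744346/263058 (q = √(-51611 + 1/263058) = √(-13576686437/263058) = I*√3571455980744346/263058 ≈ 227.18*I)
z + q = 29581/1134 + I*√3571455980744346/263058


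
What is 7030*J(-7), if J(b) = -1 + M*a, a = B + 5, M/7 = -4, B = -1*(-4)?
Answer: -1778590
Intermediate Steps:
B = 4
M = -28 (M = 7*(-4) = -28)
a = 9 (a = 4 + 5 = 9)
J(b) = -253 (J(b) = -1 - 28*9 = -1 - 252 = -253)
7030*J(-7) = 7030*(-253) = -1778590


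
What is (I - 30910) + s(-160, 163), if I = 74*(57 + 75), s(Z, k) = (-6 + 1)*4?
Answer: -21162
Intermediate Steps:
s(Z, k) = -20 (s(Z, k) = -5*4 = -20)
I = 9768 (I = 74*132 = 9768)
(I - 30910) + s(-160, 163) = (9768 - 30910) - 20 = -21142 - 20 = -21162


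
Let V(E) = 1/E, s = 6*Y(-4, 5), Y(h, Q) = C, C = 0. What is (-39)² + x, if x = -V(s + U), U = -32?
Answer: 48673/32 ≈ 1521.0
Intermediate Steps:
Y(h, Q) = 0
s = 0 (s = 6*0 = 0)
x = 1/32 (x = -1/(0 - 32) = -1/(-32) = -1*(-1/32) = 1/32 ≈ 0.031250)
(-39)² + x = (-39)² + 1/32 = 1521 + 1/32 = 48673/32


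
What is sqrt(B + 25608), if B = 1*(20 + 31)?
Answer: 3*sqrt(2851) ≈ 160.18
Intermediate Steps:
B = 51 (B = 1*51 = 51)
sqrt(B + 25608) = sqrt(51 + 25608) = sqrt(25659) = 3*sqrt(2851)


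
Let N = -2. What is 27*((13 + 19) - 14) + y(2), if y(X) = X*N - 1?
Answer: 481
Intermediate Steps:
y(X) = -1 - 2*X (y(X) = X*(-2) - 1 = -2*X - 1 = -1 - 2*X)
27*((13 + 19) - 14) + y(2) = 27*((13 + 19) - 14) + (-1 - 2*2) = 27*(32 - 14) + (-1 - 4) = 27*18 - 5 = 486 - 5 = 481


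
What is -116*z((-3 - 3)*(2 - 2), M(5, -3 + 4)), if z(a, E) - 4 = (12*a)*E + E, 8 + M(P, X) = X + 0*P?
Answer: 348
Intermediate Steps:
M(P, X) = -8 + X (M(P, X) = -8 + (X + 0*P) = -8 + (X + 0) = -8 + X)
z(a, E) = 4 + E + 12*E*a (z(a, E) = 4 + ((12*a)*E + E) = 4 + (12*E*a + E) = 4 + (E + 12*E*a) = 4 + E + 12*E*a)
-116*z((-3 - 3)*(2 - 2), M(5, -3 + 4)) = -116*(4 + (-8 + (-3 + 4)) + 12*(-8 + (-3 + 4))*((-3 - 3)*(2 - 2))) = -116*(4 + (-8 + 1) + 12*(-8 + 1)*(-6*0)) = -116*(4 - 7 + 12*(-7)*0) = -116*(4 - 7 + 0) = -116*(-3) = 348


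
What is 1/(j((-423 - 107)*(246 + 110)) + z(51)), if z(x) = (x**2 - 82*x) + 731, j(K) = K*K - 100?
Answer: 1/35600141450 ≈ 2.8090e-11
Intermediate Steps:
j(K) = -100 + K**2 (j(K) = K**2 - 100 = -100 + K**2)
z(x) = 731 + x**2 - 82*x
1/(j((-423 - 107)*(246 + 110)) + z(51)) = 1/((-100 + ((-423 - 107)*(246 + 110))**2) + (731 + 51**2 - 82*51)) = 1/((-100 + (-530*356)**2) + (731 + 2601 - 4182)) = 1/((-100 + (-188680)**2) - 850) = 1/((-100 + 35600142400) - 850) = 1/(35600142300 - 850) = 1/35600141450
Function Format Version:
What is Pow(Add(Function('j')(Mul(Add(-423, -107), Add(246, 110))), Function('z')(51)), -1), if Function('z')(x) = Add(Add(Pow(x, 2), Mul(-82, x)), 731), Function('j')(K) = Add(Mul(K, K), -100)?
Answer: Rational(1, 35600141450) ≈ 2.8090e-11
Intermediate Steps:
Function('j')(K) = Add(-100, Pow(K, 2)) (Function('j')(K) = Add(Pow(K, 2), -100) = Add(-100, Pow(K, 2)))
Function('z')(x) = Add(731, Pow(x, 2), Mul(-82, x))
Pow(Add(Function('j')(Mul(Add(-423, -107), Add(246, 110))), Function('z')(51)), -1) = Pow(Add(Add(-100, Pow(Mul(Add(-423, -107), Add(246, 110)), 2)), Add(731, Pow(51, 2), Mul(-82, 51))), -1) = Pow(Add(Add(-100, Pow(Mul(-530, 356), 2)), Add(731, 2601, -4182)), -1) = Pow(Add(Add(-100, Pow(-188680, 2)), -850), -1) = Pow(Add(Add(-100, 35600142400), -850), -1) = Pow(Add(35600142300, -850), -1) = Pow(35600141450, -1) = Rational(1, 35600141450)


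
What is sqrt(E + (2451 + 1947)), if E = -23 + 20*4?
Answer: 9*sqrt(55) ≈ 66.746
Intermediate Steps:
E = 57 (E = -23 + 80 = 57)
sqrt(E + (2451 + 1947)) = sqrt(57 + (2451 + 1947)) = sqrt(57 + 4398) = sqrt(4455) = 9*sqrt(55)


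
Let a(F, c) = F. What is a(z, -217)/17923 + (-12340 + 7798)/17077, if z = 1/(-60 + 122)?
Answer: -5047171415/18976406402 ≈ -0.26597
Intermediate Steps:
z = 1/62 ≈ 0.016129
a(z, -217)/17923 + (-12340 + 7798)/17077 = (1/62)/17923 + (-12340 + 7798)/17077 = (1/62)*(1/17923) - 4542*1/17077 = 1/1111226 - 4542/17077 = -5047171415/18976406402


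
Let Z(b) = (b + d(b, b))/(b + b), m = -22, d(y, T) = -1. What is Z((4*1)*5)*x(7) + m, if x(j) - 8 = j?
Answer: -119/8 ≈ -14.875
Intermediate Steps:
x(j) = 8 + j
Z(b) = (-1 + b)/(2*b) (Z(b) = (b - 1)/(b + b) = (-1 + b)/((2*b)) = (-1 + b)*(1/(2*b)) = (-1 + b)/(2*b))
Z((4*1)*5)*x(7) + m = ((-1 + (4*1)*5)/(2*(((4*1)*5))))*(8 + 7) - 22 = ((-1 + 4*5)/(2*((4*5))))*15 - 22 = ((½)*(-1 + 20)/20)*15 - 22 = ((½)*(1/20)*19)*15 - 22 = (19/40)*15 - 22 = 57/8 - 22 = -119/8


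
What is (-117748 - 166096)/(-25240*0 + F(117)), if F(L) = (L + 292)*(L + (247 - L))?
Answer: -283844/101023 ≈ -2.8097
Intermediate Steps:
F(L) = 72124 + 247*L (F(L) = (292 + L)*247 = 72124 + 247*L)
(-117748 - 166096)/(-25240*0 + F(117)) = (-117748 - 166096)/(-25240*0 + (72124 + 247*117)) = -283844/(0 + (72124 + 28899)) = -283844/(0 + 101023) = -283844/101023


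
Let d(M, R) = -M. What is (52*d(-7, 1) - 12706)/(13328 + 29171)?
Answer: -12342/42499 ≈ -0.29041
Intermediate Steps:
(52*d(-7, 1) - 12706)/(13328 + 29171) = (52*(-1*(-7)) - 12706)/(13328 + 29171) = (52*7 - 12706)/42499 = (364 - 12706)*(1/42499) = -12342*1/42499 = -12342/42499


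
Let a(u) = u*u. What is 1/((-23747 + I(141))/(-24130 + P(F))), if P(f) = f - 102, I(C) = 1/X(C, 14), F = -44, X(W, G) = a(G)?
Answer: 4758096/4654411 ≈ 1.0223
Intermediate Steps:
a(u) = u²
X(W, G) = G²
I(C) = 1/196 (I(C) = 1/(14²) = 1/196)
P(f) = -102 + f
1/((-23747 + I(141))/(-24130 + P(F))) = 1/((-23747 + 1/196)/(-24130 + (-102 - 44))) = 1/(-4654411/(196*(-24130 - 146))) = 1/(-4654411/196/(-24276)) = 1/(-4654411/196*(-1/24276)) = 1/(4654411/4758096) = 4758096/4654411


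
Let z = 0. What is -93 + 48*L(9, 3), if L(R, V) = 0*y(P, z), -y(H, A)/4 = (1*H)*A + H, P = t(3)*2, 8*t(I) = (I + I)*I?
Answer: -93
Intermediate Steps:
t(I) = I**2/4 (t(I) = ((I + I)*I)/8 = ((2*I)*I)/8 = (2*I**2)/8 = I**2/4)
P = 9/2 (P = ((1/4)*3**2)*2 = ((1/4)*9)*2 = (9/4)*2 = 9/2 ≈ 4.5000)
y(H, A) = -4*H - 4*A*H (y(H, A) = -4*((1*H)*A + H) = -4*(H*A + H) = -4*(A*H + H) = -4*(H + A*H) = -4*H - 4*A*H)
L(R, V) = 0 (L(R, V) = 0*(-4*9/2*(1 + 0)) = 0*(-4*9/2*1) = 0*(-18) = 0)
-93 + 48*L(9, 3) = -93 + 48*0 = -93 + 0 = -93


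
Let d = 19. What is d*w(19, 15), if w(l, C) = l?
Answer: 361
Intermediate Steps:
d*w(19, 15) = 19*19 = 361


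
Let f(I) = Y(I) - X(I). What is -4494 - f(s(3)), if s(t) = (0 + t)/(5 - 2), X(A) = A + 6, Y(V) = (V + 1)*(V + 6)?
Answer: -4501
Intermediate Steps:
Y(V) = (1 + V)*(6 + V)
X(A) = 6 + A
s(t) = t/3
f(I) = I**2 + 6*I (f(I) = (6 + I**2 + 7*I) - (6 + I) = (6 + I**2 + 7*I) + (-6 - I) = I**2 + 6*I)
-4494 - f(s(3)) = -4494 - (1/3)*3*(6 + (1/3)*3) = -4494 - (6 + 1) = -4494 - 7 = -4501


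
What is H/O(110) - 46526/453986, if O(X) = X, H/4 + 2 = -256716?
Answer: -10595241583/1134965 ≈ -9335.3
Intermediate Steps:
H = -1026872 (H = -8 + 4*(-256716) = -8 - 1026864 = -1026872)
H/O(110) - 46526/453986 = -1026872/110 - 46526/453986 = -1026872*1/110 - 46526*1/453986 = -46676/5 - 23263/226993 = -10595241583/1134965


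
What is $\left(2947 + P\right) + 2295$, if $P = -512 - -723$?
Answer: $5453$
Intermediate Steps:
$P = 211$ ($P = -512 + 723 = 211$)
$\left(2947 + P\right) + 2295 = \left(2947 + 211\right) + 2295 = 3158 + 2295 = 5453$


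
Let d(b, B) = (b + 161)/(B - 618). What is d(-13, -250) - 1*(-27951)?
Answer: 6065330/217 ≈ 27951.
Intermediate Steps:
d(b, B) = (161 + b)/(-618 + B)
d(-13, -250) - 1*(-27951) = (161 - 13)/(-618 - 250) - 1*(-27951) = 148/(-868) + 27951 = -1/868*148 + 27951 = -37/217 + 27951 = 6065330/217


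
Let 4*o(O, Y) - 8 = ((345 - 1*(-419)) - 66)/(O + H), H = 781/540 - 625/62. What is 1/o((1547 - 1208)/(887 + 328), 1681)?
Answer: -83921/1584836 ≈ -0.052952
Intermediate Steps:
H = -144539/16740 (H = 781*(1/540) - 625*1/62 = 781/540 - 625/62 = -144539/16740 ≈ -8.6344)
o(O, Y) = 2 + 349/(2*(-144539/16740 + O)) (o(O, Y) = 2 + (((345 - 1*(-419)) - 66)/(O - 144539/16740))/4 = 2 + (((345 + 419) - 66)/(-144539/16740 + O))/4 = 2 + ((764 - 66)/(-144539/16740 + O))/4 = 2 + (698/(-144539/16740 + O))/4 = 2 + 349/(2*(-144539/16740 + O)))
1/o((1547 - 1208)/(887 + 328), 1681) = 1/(4*(658013 + 8370*((1547 - 1208)/(887 + 328)))/(-144539 + 16740*((1547 - 1208)/(887 + 328)))) = 1/(4*(658013 + 8370*(339/1215))/(-144539 + 16740*(339/1215))) = 1/(4*(658013 + 8370*(339*(1/1215)))/(-144539 + 16740*(339*(1/1215)))) = 1/(4*(658013 + 8370*(113/405))/(-144539 + 16740*(113/405))) = 1/(4*(658013 + 7006/3)/(-144539 + 14012/3)) = 1/(4*(1981045/3)/(-419605/3)) = 1/(4*(-3/419605)*(1981045/3)) = 1/(-1584836/83921) = -83921/1584836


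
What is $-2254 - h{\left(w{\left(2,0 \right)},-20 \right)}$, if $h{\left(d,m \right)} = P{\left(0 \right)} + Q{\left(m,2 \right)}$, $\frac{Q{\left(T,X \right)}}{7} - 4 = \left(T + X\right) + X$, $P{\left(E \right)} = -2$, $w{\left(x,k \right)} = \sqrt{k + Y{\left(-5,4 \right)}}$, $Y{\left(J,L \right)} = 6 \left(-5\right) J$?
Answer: $-2168$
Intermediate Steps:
$Y{\left(J,L \right)} = - 30 J$
$w{\left(x,k \right)} = \sqrt{150 + k}$ ($w{\left(x,k \right)} = \sqrt{k - -150} = \sqrt{k + 150} = \sqrt{150 + k}$)
$Q{\left(T,X \right)} = 28 + 7 T + 14 X$ ($Q{\left(T,X \right)} = 28 + 7 \left(\left(T + X\right) + X\right) = 28 + 7 \left(T + 2 X\right) = 28 + \left(7 T + 14 X\right) = 28 + 7 T + 14 X$)
$h{\left(d,m \right)} = 54 + 7 m$ ($h{\left(d,m \right)} = -2 + \left(28 + 7 m + 14 \cdot 2\right) = -2 + \left(28 + 7 m + 28\right) = -2 + \left(56 + 7 m\right) = 54 + 7 m$)
$-2254 - h{\left(w{\left(2,0 \right)},-20 \right)} = -2254 - \left(54 + 7 \left(-20\right)\right) = -2254 - \left(54 - 140\right) = -2254 - -86 = -2254 + 86 = -2168$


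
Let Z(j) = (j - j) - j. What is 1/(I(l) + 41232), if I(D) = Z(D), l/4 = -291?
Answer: 1/42396 ≈ 2.3587e-5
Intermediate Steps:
l = -1164 (l = 4*(-291) = -1164)
Z(j) = -j (Z(j) = 0 - j = -j)
I(D) = -D
1/(I(l) + 41232) = 1/(-1*(-1164) + 41232) = 1/(1164 + 41232) = 1/42396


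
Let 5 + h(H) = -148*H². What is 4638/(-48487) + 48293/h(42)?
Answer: -3552457817/12658840499 ≈ -0.28063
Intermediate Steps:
h(H) = -5 - 148*H²
4638/(-48487) + 48293/h(42) = 4638/(-48487) + 48293/(-5 - 148*42²) = 4638*(-1/48487) + 48293/(-5 - 148*1764) = -4638/48487 + 48293/(-5 - 261072) = -4638/48487 + 48293/(-261077) = -4638/48487 + 48293*(-1/261077) = -4638/48487 - 48293/261077 = -3552457817/12658840499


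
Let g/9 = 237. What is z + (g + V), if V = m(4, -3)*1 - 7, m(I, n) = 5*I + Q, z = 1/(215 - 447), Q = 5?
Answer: 499031/232 ≈ 2151.0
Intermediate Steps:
z = -1/232 (z = 1/(-232) = -1/232 ≈ -0.0043103)
m(I, n) = 5 + 5*I (m(I, n) = 5*I + 5 = 5 + 5*I)
g = 2133 (g = 9*237 = 2133)
V = 18 (V = (5 + 5*4)*1 - 7 = (5 + 20)*1 - 7 = 25*1 - 7 = 25 - 7 = 18)
z + (g + V) = -1/232 + (2133 + 18) = -1/232 + 2151 = 499031/232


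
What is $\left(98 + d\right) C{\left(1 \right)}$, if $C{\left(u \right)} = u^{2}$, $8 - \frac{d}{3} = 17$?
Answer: $71$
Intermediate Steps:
$d = -27$ ($d = 24 - 51 = -27$)
$\left(98 + d\right) C{\left(1 \right)} = \left(98 - 27\right) 1^{2} = 71 \cdot 1 = 71$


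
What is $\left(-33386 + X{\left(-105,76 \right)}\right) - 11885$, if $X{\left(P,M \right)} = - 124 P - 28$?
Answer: $-32279$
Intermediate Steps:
$X{\left(P,M \right)} = -28 - 124 P$
$\left(-33386 + X{\left(-105,76 \right)}\right) - 11885 = \left(-33386 - -12992\right) - 11885 = \left(-33386 + \left(-28 + 13020\right)\right) - 11885 = \left(-33386 + 12992\right) - 11885 = -20394 - 11885 = -32279$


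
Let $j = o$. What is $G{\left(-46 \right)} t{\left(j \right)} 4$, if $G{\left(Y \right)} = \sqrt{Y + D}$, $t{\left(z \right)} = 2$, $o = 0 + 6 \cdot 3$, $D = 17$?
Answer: $8 i \sqrt{29} \approx 43.081 i$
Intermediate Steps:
$o = 18$ ($o = 0 + 18 = 18$)
$j = 18$
$G{\left(Y \right)} = \sqrt{17 + Y}$ ($G{\left(Y \right)} = \sqrt{Y + 17} = \sqrt{17 + Y}$)
$G{\left(-46 \right)} t{\left(j \right)} 4 = \sqrt{17 - 46} \cdot 2 \cdot 4 = \sqrt{-29} \cdot 8 = i \sqrt{29} \cdot 8 = 8 i \sqrt{29}$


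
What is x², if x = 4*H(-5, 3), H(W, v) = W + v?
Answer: 64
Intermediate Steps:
x = -8 (x = 4*(-5 + 3) = 4*(-2) = -8)
x² = (-8)² = 64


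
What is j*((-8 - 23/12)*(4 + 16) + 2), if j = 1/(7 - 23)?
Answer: 589/48 ≈ 12.271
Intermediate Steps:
j = -1/16 (j = 1/(-16) = -1/16 ≈ -0.062500)
j*((-8 - 23/12)*(4 + 16) + 2) = -((-8 - 23/12)*(4 + 16) + 2)/16 = -((-8 - 23*1/12)*20 + 2)/16 = -((-8 - 23/12)*20 + 2)/16 = -(-119/12*20 + 2)/16 = -(-595/3 + 2)/16 = -1/16*(-589/3) = 589/48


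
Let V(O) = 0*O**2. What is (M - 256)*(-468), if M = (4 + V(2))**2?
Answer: 112320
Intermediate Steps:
V(O) = 0
M = 16 (M = (4 + 0)**2 = 4**2 = 16)
(M - 256)*(-468) = (16 - 256)*(-468) = -240*(-468) = 112320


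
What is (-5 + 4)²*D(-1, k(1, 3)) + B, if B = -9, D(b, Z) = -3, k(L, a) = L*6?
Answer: -12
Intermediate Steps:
k(L, a) = 6*L
(-5 + 4)²*D(-1, k(1, 3)) + B = (-5 + 4)²*(-3) - 9 = (-1)²*(-3) - 9 = 1*(-3) - 9 = -3 - 9 = -12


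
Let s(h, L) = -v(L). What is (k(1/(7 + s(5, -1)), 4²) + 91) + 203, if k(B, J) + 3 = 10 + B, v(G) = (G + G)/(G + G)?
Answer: 1807/6 ≈ 301.17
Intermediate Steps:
v(G) = 1 (v(G) = (2*G)/((2*G)) = (2*G)*(1/(2*G)) = 1)
s(h, L) = -1 (s(h, L) = -1*1 = -1)
k(B, J) = 7 + B (k(B, J) = -3 + (10 + B) = 7 + B)
(k(1/(7 + s(5, -1)), 4²) + 91) + 203 = ((7 + 1/(7 - 1)) + 91) + 203 = ((7 + 1/6) + 91) + 203 = ((7 + ⅙) + 91) + 203 = (43/6 + 91) + 203 = 589/6 + 203 = 1807/6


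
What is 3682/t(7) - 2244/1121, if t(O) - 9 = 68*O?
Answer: 3039182/543685 ≈ 5.5900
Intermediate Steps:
t(O) = 9 + 68*O
3682/t(7) - 2244/1121 = 3682/(9 + 68*7) - 2244/1121 = 3682/(9 + 476) - 2244*1/1121 = 3682/485 - 2244/1121 = 3039182/543685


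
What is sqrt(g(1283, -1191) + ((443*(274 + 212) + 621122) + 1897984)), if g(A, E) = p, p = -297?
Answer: sqrt(2734107) ≈ 1653.5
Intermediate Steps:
g(A, E) = -297
sqrt(g(1283, -1191) + ((443*(274 + 212) + 621122) + 1897984)) = sqrt(-297 + ((443*(274 + 212) + 621122) + 1897984)) = sqrt(-297 + ((443*486 + 621122) + 1897984)) = sqrt(-297 + ((215298 + 621122) + 1897984)) = sqrt(-297 + (836420 + 1897984)) = sqrt(-297 + 2734404) = sqrt(2734107)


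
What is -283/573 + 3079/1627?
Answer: 1303826/932271 ≈ 1.3985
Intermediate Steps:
-283/573 + 3079/1627 = 1303826/932271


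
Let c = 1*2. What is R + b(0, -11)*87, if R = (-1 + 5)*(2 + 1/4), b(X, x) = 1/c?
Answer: 105/2 ≈ 52.500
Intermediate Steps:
c = 2
b(X, x) = 1/2
R = 9 (R = 4*(2 + 1/4) = 4*(9/4) = 9)
R + b(0, -11)*87 = 9 + (1/2)*87 = 9 + 87/2 = 105/2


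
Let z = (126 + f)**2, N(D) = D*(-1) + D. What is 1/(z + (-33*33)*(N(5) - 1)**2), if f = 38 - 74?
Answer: 1/7011 ≈ 0.00014263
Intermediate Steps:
f = -36
N(D) = 0 (N(D) = -D + D = 0)
z = 8100 (z = (126 - 36)**2 = 90**2 = 8100)
1/(z + (-33*33)*(N(5) - 1)**2) = 1/(8100 + (-33*33)*(0 - 1)**2) = 1/(8100 - 1089*(-1)**2) = 1/(8100 - 1089*1) = 1/(8100 - 1089) = 1/7011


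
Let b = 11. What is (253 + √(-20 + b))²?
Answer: 64000 + 1518*I ≈ 64000.0 + 1518.0*I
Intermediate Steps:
(253 + √(-20 + b))² = (253 + √(-20 + 11))² = (253 + √(-9))² = (253 + 3*I)²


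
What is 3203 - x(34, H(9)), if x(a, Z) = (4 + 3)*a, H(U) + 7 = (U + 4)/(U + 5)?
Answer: 2965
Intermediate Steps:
H(U) = -7 + (4 + U)/(5 + U) (H(U) = -7 + (U + 4)/(U + 5) = -7 + (4 + U)/(5 + U))
x(a, Z) = 7*a
3203 - x(34, H(9)) = 3203 - 7*34 = 3203 - 1*238 = 3203 - 238 = 2965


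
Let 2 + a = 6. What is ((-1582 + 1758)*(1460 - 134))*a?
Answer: 933504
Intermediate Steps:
a = 4 (a = -2 + 6 = 4)
((-1582 + 1758)*(1460 - 134))*a = ((-1582 + 1758)*(1460 - 134))*4 = (176*1326)*4 = 233376*4 = 933504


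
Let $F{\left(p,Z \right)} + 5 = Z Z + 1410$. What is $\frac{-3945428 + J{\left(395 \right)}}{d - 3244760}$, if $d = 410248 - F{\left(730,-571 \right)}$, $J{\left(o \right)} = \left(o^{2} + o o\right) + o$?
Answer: $\frac{3632983}{3161958} \approx 1.149$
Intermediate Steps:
$F{\left(p,Z \right)} = 1405 + Z^{2}$ ($F{\left(p,Z \right)} = -5 + \left(Z Z + 1410\right) = -5 + \left(Z^{2} + 1410\right) = -5 + \left(1410 + Z^{2}\right) = 1405 + Z^{2}$)
$J{\left(o \right)} = o + 2 o^{2}$ ($J{\left(o \right)} = \left(o^{2} + o^{2}\right) + o = 2 o^{2} + o = o + 2 o^{2}$)
$d = 82802$ ($d = 410248 - \left(1405 + \left(-571\right)^{2}\right) = 410248 - \left(1405 + 326041\right) = 410248 - 327446 = 82802$)
$\frac{-3945428 + J{\left(395 \right)}}{d - 3244760} = \frac{-3945428 + 395 \left(1 + 2 \cdot 395\right)}{82802 - 3244760} = \frac{-3945428 + 395 \left(1 + 790\right)}{-3161958} = \left(-3945428 + 395 \cdot 791\right) \left(- \frac{1}{3161958}\right) = \left(-3945428 + 312445\right) \left(- \frac{1}{3161958}\right) = \left(-3632983\right) \left(- \frac{1}{3161958}\right) = \frac{3632983}{3161958}$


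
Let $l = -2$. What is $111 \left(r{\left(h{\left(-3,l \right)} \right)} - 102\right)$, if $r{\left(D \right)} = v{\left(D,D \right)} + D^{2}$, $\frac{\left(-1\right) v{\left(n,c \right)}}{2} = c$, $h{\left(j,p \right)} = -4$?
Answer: $-8658$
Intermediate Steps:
$v{\left(n,c \right)} = - 2 c$
$r{\left(D \right)} = D^{2} - 2 D$ ($r{\left(D \right)} = - 2 D + D^{2} = D^{2} - 2 D$)
$111 \left(r{\left(h{\left(-3,l \right)} \right)} - 102\right) = 111 \left(- 4 \left(-2 - 4\right) - 102\right) = 111 \left(\left(-4\right) \left(-6\right) - 102\right) = 111 \left(24 - 102\right) = 111 \left(-78\right) = -8658$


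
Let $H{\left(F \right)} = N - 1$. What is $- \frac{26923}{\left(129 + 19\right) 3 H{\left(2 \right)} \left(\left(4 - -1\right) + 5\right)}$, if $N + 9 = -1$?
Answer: $\frac{26923}{48840} \approx 0.55125$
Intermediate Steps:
$N = -10$ ($N = -9 - 1 = -10$)
$H{\left(F \right)} = -11$ ($H{\left(F \right)} = -10 - 1 = -11$)
$- \frac{26923}{\left(129 + 19\right) 3 H{\left(2 \right)} \left(\left(4 - -1\right) + 5\right)} = - \frac{26923}{\left(129 + 19\right) 3 \left(-11\right) \left(\left(4 - -1\right) + 5\right)} = - \frac{26923}{148 \left(- 33 \left(\left(4 + 1\right) + 5\right)\right)} = - \frac{26923}{148 \left(- 33 \left(5 + 5\right)\right)} = - \frac{26923}{148 \left(\left(-33\right) 10\right)} = - \frac{26923}{148 \left(-330\right)} = - \frac{26923}{-48840} = \left(-26923\right) \left(- \frac{1}{48840}\right) = \frac{26923}{48840}$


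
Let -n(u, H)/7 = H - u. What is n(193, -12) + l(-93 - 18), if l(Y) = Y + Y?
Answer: 1213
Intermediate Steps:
n(u, H) = -7*H + 7*u (n(u, H) = -7*(H - u) = -7*H + 7*u)
l(Y) = 2*Y
n(193, -12) + l(-93 - 18) = (-7*(-12) + 7*193) + 2*(-93 - 18) = (84 + 1351) + 2*(-111) = 1435 - 222 = 1213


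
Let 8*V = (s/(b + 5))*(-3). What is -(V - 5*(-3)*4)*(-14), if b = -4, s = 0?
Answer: 840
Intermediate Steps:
V = 0 (V = ((0/(-4 + 5))*(-3))/8 = ((0/1)*(-3))/8 = ((1*0)*(-3))/8 = (0*(-3))/8 = (⅛)*0 = 0)
-(V - 5*(-3)*4)*(-14) = -(0 - 5*(-3)*4)*(-14) = -(0 + 15*4)*(-14) = -(0 + 60)*(-14) = -60*(-14) = -1*(-840) = 840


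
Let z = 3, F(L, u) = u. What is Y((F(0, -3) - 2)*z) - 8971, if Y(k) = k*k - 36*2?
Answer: -8818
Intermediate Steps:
Y(k) = -72 + k**2 (Y(k) = k**2 - 72 = -72 + k**2)
Y((F(0, -3) - 2)*z) - 8971 = (-72 + ((-3 - 2)*3)**2) - 8971 = (-72 + (-5*3)**2) - 8971 = (-72 + (-15)**2) - 8971 = (-72 + 225) - 8971 = 153 - 8971 = -8818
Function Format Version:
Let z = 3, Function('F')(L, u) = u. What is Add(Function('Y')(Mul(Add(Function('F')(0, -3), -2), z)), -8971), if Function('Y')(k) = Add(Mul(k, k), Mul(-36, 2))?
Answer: -8818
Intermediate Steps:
Function('Y')(k) = Add(-72, Pow(k, 2)) (Function('Y')(k) = Add(Pow(k, 2), -72) = Add(-72, Pow(k, 2)))
Add(Function('Y')(Mul(Add(Function('F')(0, -3), -2), z)), -8971) = Add(Add(-72, Pow(Mul(Add(-3, -2), 3), 2)), -8971) = Add(Add(-72, Pow(Mul(-5, 3), 2)), -8971) = Add(Add(-72, Pow(-15, 2)), -8971) = Add(Add(-72, 225), -8971) = Add(153, -8971) = -8818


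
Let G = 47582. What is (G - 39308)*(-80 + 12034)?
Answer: 98907396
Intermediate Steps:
(G - 39308)*(-80 + 12034) = (47582 - 39308)*(-80 + 12034) = 8274*11954 = 98907396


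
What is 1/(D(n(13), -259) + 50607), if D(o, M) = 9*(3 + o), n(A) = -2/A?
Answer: 13/658224 ≈ 1.9750e-5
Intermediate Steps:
D(o, M) = 27 + 9*o
1/(D(n(13), -259) + 50607) = 1/((27 + 9*(-2/13)) + 50607) = 1/((27 - 18/13) + 50607) = 1/(333/13 + 50607) = 1/(658224/13) = 13/658224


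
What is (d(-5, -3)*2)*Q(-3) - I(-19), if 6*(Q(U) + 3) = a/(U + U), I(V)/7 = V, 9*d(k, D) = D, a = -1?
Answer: 7289/54 ≈ 134.98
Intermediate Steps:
d(k, D) = D/9
I(V) = 7*V
Q(U) = -3 - 1/(12*U) (Q(U) = -3 + (-1/(U + U))/6 = -3 + (-1/(2*U))/6 = -3 - 1/(12*U))
(d(-5, -3)*2)*Q(-3) - I(-19) = (((1/9)*(-3))*2)*(-3 - 1/12/(-3)) - 7*(-19) = (-1/3*2)*(-3 - 1/12*(-1/3)) - 1*(-133) = -2*(-3 + 1/36)/3 + 133 = -2/3*(-107/36) + 133 = 107/54 + 133 = 7289/54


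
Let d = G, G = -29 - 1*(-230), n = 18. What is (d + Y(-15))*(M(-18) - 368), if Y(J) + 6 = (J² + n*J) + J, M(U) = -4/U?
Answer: -49650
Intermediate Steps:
G = 201 (G = -29 + 230 = 201)
Y(J) = -6 + J² + 19*J (Y(J) = -6 + ((J² + 18*J) + J) = -6 + (J² + 19*J) = -6 + J² + 19*J)
d = 201
(d + Y(-15))*(M(-18) - 368) = (201 + (-6 + (-15)² + 19*(-15)))*(-4/(-18) - 368) = (201 + (-6 + 225 - 285))*(-4*(-1/18) - 368) = (201 - 66)*(2/9 - 368) = 135*(-3310/9) = -49650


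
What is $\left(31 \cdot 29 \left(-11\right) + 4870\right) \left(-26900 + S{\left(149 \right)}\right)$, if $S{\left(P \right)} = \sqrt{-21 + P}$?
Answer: $135011100 - 40152 \sqrt{2} \approx 1.3495 \cdot 10^{8}$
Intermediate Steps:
$\left(31 \cdot 29 \left(-11\right) + 4870\right) \left(-26900 + S{\left(149 \right)}\right) = \left(31 \cdot 29 \left(-11\right) + 4870\right) \left(-26900 + \sqrt{-21 + 149}\right) = \left(899 \left(-11\right) + 4870\right) \left(-26900 + \sqrt{128}\right) = \left(-9889 + 4870\right) \left(-26900 + 8 \sqrt{2}\right) = - 5019 \left(-26900 + 8 \sqrt{2}\right) = 135011100 - 40152 \sqrt{2}$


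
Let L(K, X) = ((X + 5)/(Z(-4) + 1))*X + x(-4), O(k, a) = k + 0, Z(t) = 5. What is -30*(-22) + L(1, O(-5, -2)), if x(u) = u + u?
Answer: 652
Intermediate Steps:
x(u) = 2*u
O(k, a) = k
L(K, X) = -8 + X*(⅚ + X/6) (L(K, X) = ((X + 5)/(5 + 1))*X + 2*(-4) = ((5 + X)/6)*X - 8 = ((5 + X)*(⅙))*X - 8 = (⅚ + X/6)*X - 8 = X*(⅚ + X/6) - 8 = -8 + X*(⅚ + X/6))
-30*(-22) + L(1, O(-5, -2)) = -30*(-22) + (-8 + (⅙)*(-5)² + (⅚)*(-5)) = 660 + (-8 + (⅙)*25 - 25/6) = 660 + (-8 + 25/6 - 25/6) = 660 - 8 = 652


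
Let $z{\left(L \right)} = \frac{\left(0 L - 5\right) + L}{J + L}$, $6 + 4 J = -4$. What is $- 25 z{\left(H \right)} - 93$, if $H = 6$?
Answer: $- \frac{701}{7} \approx -100.14$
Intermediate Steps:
$J = - \frac{5}{2}$ ($J = - \frac{3}{2} + \frac{1}{4} \left(-4\right) = - \frac{3}{2} - 1 = - \frac{5}{2} \approx -2.5$)
$z{\left(L \right)} = \frac{-5 + L}{- \frac{5}{2} + L}$ ($z{\left(L \right)} = \frac{\left(0 L - 5\right) + L}{- \frac{5}{2} + L} = \frac{\left(0 - 5\right) + L}{- \frac{5}{2} + L} = \frac{-5 + L}{- \frac{5}{2} + L}$)
$- 25 z{\left(H \right)} - 93 = - 25 \frac{2 \left(-5 + 6\right)}{-5 + 2 \cdot 6} - 93 = - 25 \cdot 2 \frac{1}{-5 + 12} \cdot 1 - 93 = - 25 \cdot 2 \cdot \frac{1}{7} \cdot 1 - 93 = \left(-25\right) \frac{2}{7} - 93 = - \frac{50}{7} - 93 = - \frac{701}{7}$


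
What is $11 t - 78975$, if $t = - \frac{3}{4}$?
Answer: $- \frac{315933}{4} \approx -78983.0$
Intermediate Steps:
$t = - \frac{3}{4}$ ($t = \left(-3\right) \frac{1}{4} = - \frac{3}{4} \approx -0.75$)
$11 t - 78975 = 11 \left(- \frac{3}{4}\right) - 78975 = - \frac{33}{4} - 78975 = - \frac{315933}{4}$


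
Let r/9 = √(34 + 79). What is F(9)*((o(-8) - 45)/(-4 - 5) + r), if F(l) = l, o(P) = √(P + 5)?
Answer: 45 + 81*√113 - I*√3 ≈ 906.04 - 1.732*I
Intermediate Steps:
r = 9*√113 (r = 9*√(34 + 79) = 9*√113 ≈ 95.671)
o(P) = √(5 + P)
F(9)*((o(-8) - 45)/(-4 - 5) + r) = 9*((√(5 - 8) - 45)/(-4 - 5) + 9*√113) = 9*((√(-3) - 45)/(-9) + 9*√113) = 9*((I*√3 - 45)*(-⅑) + 9*√113) = 9*((-45 + I*√3)*(-⅑) + 9*√113) = 9*((5 - I*√3/9) + 9*√113) = 9*(5 + 9*√113 - I*√3/9) = 45 + 81*√113 - I*√3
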